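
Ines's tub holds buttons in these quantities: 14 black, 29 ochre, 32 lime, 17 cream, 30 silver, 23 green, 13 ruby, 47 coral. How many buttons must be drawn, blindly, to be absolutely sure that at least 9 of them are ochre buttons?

In the worst case for collecting ochre buttons, every non-ochre button comes out first.
There are 14 + 32 + 17 + 30 + 23 + 13 + 47 = 176 non-ochre buttons altogether.
After those, each further button must be ochre, so 176 + 9 = 185 draws guarantee 9 ochre buttons.

185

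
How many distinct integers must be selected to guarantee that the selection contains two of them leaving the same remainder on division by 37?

By pigeonhole, the 37 residue classes mod 37 are the pigeonholes.
With 37 integers one could put 1 in each residue class and have no class reach 2.
The 38th integer pushes some class to 2, so 37·1 + 1 = 38.

38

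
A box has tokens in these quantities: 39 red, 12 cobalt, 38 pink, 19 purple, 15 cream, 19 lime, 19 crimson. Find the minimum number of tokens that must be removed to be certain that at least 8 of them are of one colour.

By the pigeonhole principle, the 7 colours are the holes; the tokens drawn are the pigeons.
To avoid 8 of any one colour, the worst case takes at most 7 of each colour.
That gives 7 + 7 + 7 + 7 + 7 + 7 + 7 = 49 tokens with no colour reaching 8.
The next token forces some colour to 8, so 49 + 1 = 50.

50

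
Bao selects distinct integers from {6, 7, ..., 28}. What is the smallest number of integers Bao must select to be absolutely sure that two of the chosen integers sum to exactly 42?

A set avoiding the sum 42 can contain at most one of each pair {x, 42−x}, plus the 9 elements whose complement lies outside the range or equal to its own complement.
The integers 6, …, 21 (16 of them) are such a set: any two sum to at least 6+7 = 13 and at most 20+21 = 41 < 42.
Any 17th integer completes one of the 7 pairs, so 17 choices force a sum of 42.

17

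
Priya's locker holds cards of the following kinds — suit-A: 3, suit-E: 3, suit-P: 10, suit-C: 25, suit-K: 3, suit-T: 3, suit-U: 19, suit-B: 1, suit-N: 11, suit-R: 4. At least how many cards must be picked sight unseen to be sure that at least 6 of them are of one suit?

Put each drawn card into a box by suit. The largest draw with every box below 6 takes min(count, 5) from each suit; suits with fewer than 5 contribute all they have.
Σ min(cᵢ, 5) = 3 + 3 + 5 + 5 + 3 + 3 + 5 + 1 + 5 + 4 = 37.
Draw number 37 + 1 = 38 must push one box to 6.

38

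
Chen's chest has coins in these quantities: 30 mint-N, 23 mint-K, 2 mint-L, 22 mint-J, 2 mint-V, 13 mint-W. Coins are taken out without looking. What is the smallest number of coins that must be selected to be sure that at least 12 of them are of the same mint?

Put each drawn coin into a box by mint. The largest draw with every box below 12 takes min(count, 11) from each mint; mints with fewer than 11 contribute all they have.
Σ min(cᵢ, 11) = 11 + 11 + 2 + 11 + 2 + 11 = 48.
Draw number 48 + 1 = 49 must push one box to 12.

49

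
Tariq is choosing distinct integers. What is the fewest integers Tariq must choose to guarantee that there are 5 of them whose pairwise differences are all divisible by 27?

Integers whose pairwise differences are multiples of 27 are exactly those sharing a remainder mod 27. The 27 residue classes mod 27 are the pigeonholes.
With 108 integers one could put 4 in each residue class and have no class reach 5.
The 109th integer pushes some class to 5, so 27·4 + 1 = 109.

109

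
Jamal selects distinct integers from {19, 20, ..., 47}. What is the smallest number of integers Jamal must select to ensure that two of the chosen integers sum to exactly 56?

Group the elements by complementary pair {x, 56−x}: {19,37}, {20,36}, {21,35}, …, giving 9 two-element pairs; the single value 28 (it cannot pair with itself since the integers are distinct); and 10 integers whose partner 56−x falls outside [19,47].
Pigeonhole: treating each of those 20 groups as a pigeonhole, one can pick one integer per group — 20 integers — with no two summing to 56.
The 21st integer lands in an occupied pair, forcing a sum of 56.

21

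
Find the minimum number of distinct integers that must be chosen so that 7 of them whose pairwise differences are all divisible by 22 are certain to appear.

Integers whose pairwise differences are multiples of 22 are exactly those sharing a remainder mod 22. The 22 residue classes mod 22 are the pigeonholes.
With 132 integers one could put 6 in each residue class and have no class reach 7.
The 133rd integer pushes some class to 7, so 22·6 + 1 = 133.

133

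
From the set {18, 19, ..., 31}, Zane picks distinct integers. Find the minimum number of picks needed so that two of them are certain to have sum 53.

Group the elements by complementary pair {x, 53−x}: {22,31}, {23,30}, {24,29}, …, giving 5 two-element pairs and 4 integers whose partner 53−x falls outside [18,31].
Treating each of those 9 groups as a pigeonhole, one can pick one integer per group — 9 integers — with no two summing to 53.
The 10th integer lands in an occupied pair, forcing a sum of 53.

10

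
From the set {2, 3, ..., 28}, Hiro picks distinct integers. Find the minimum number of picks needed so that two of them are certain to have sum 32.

A set avoiding the sum 32 can contain at most one of each pair {x, 32−x}, plus the 3 elements whose complement lies outside the range or equal to its own complement.
The integers 2, …, 16 (15 of them) are such a set: any two sum to at least 2+3 = 5 and at most 15+16 = 31 < 32.
Any 16th integer completes one of the 12 pairs, so 16 choices force a sum of 32.

16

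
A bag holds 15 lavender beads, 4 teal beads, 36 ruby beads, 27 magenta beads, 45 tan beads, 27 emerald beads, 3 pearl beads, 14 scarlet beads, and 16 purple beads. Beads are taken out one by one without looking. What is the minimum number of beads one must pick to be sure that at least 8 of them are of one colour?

57

An adversary could hand out at most 7 beads per colour (teal, pearl run out sooner): 7 + 4 + 7 + 7 + 7 + 7 + 3 + 7 + 7 = 56 beads and still no colour has 8.
Pigeonhole: one more bead lands in a colour already at 7, so 57 draws are enough and 56 are not.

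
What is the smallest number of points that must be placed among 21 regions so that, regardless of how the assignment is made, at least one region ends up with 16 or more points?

316

With 315 points one could put exactly 15 in each of the 21 regions, and no region would reach 16.
By pigeonhole, one more point must land in a region that already has 15, giving it 16.
So 21 × 15 + 1 = 316 points are required.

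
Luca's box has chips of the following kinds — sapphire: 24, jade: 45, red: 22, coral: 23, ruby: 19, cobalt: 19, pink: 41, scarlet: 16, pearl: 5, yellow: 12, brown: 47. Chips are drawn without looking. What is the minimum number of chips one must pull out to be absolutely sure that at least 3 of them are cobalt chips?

In the worst case for collecting cobalt chips, every non-cobalt chip comes out first.
There are 24 + 45 + 22 + 23 + 19 + 41 + 16 + 5 + 12 + 47 = 254 non-cobalt chips altogether.
After those, each further chip must be cobalt, so 254 + 3 = 257 draws guarantee 3 cobalt chips.

257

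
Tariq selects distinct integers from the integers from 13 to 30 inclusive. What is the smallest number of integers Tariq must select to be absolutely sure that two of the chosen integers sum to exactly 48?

13

Two chosen integers sum to 48 exactly when both halves of some pair {x, 48−x} with 18 ≤ x ≤ 48−x ≤ 30 are chosen — 6 such pairs.
The remaining 6 elements (those with no distinct partner in range) can never complete a 48-sum, so the worst case takes all of them and one from each pair: 6 + 6 = 12.
The 13th integer has to be the second member of some pair, so 12 + 1 = 13.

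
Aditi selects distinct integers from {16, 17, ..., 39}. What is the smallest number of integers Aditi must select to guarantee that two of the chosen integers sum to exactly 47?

Two chosen integers sum to 47 exactly when both halves of some pair {x, 47−x} with 16 ≤ x ≤ 47−x ≤ 31 are chosen — 8 such pairs.
The remaining 8 elements (those with no distinct partner in range) can never complete a 47-sum, so the worst case takes all of them and one from each pair: 8 + 8 = 16.
By pigeonhole, the 17th integer has to be the second member of some pair, so 16 + 1 = 17.

17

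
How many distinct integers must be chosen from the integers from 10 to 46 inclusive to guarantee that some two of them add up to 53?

21

A set avoiding the sum 53 can contain at most one of each pair {x, 53−x}, plus the 3 elements whose complement lies outside the range.
The integers 27, …, 46 (20 of them) are such a set: any two sum to at least 27+28 = 55 > 53.
Any 21st integer completes one of the 17 pairs, so 21 choices force a sum of 53.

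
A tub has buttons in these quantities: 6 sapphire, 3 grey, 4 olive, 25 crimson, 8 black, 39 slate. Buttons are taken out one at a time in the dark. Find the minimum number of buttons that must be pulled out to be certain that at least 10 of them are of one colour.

40

Put each drawn button into a box by colour. The largest draw with every box below 10 takes min(count, 9) from each colour; colours with fewer than 9 contribute all they have.
Σ min(cᵢ, 9) = 6 + 3 + 4 + 9 + 8 + 9 = 39.
Draw number 39 + 1 = 40 must push one box to 10.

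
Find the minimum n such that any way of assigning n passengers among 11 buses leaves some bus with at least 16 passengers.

With 165 passengers one could put exactly 15 in each of the 11 buses, and no bus would reach 16.
One more passenger must land in a bus that already has 15, giving it 16.
So 11 × 15 + 1 = 166 passengers are required.

166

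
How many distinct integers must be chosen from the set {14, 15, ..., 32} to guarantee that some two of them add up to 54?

15

A set avoiding the sum 54 can contain at most one of each pair {x, 54−x}, plus the 9 elements whose complement lies outside the range or equal to its own complement.
The integers 14, …, 27 (14 of them) are such a set: any two sum to at least 14+15 = 29 and at most 26+27 = 53 < 54.
Pigeonhole: any 15th integer completes one of the 5 pairs, so 15 choices force a sum of 54.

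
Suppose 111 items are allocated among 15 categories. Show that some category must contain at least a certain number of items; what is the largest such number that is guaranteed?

Pigeonhole: the 15 categories are the holes and the 111 items are the pigeons.
If every category held at most 7 items, the total would be at most 15 × 7 = 105, which is less than 111.
So some category holds at least ⌈111/15⌉ = 8 items.

8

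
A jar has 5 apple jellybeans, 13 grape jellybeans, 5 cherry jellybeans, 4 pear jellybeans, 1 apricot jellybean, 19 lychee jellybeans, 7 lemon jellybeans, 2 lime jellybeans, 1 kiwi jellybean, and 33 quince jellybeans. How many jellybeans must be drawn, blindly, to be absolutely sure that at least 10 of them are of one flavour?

53

By pigeonhole, the 10 flavours are the holes; the jellybeans drawn are the pigeons.
To avoid 10 of any one flavour, the worst case takes at most 9 of each flavour, or every jellybean of a flavour that has fewer than 9.
That gives 5 + 9 + 5 + 4 + 1 + 9 + 7 + 2 + 1 + 9 = 52 jellybeans with no flavour reaching 10.
The next jellybean forces some flavour to 10, so 52 + 1 = 53.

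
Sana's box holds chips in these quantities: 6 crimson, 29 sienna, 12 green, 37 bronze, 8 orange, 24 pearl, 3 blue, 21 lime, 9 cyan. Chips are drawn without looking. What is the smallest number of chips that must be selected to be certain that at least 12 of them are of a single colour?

82

Pigeonhole: put each drawn chip into a box by colour. The largest draw with every box below 12 takes min(count, 11) from each colour; colours with fewer than 11 contribute all they have.
Σ min(cᵢ, 11) = 6 + 11 + 11 + 11 + 8 + 11 + 3 + 11 + 9 = 81.
Draw number 81 + 1 = 82 must push one box to 12.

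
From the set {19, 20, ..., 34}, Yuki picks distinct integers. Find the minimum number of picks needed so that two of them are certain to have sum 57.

11

Group the elements by complementary pair {x, 57−x}: {23,34}, {24,33}, {25,32}, …, giving 6 two-element pairs and 4 integers whose partner 57−x falls outside [19,34].
Treating each of those 10 groups as a pigeonhole, one can pick one integer per group — 10 integers — with no two summing to 57.
The 11th integer lands in an occupied pair, forcing a sum of 57.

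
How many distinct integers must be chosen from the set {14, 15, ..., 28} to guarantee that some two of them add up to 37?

11

A set avoiding the sum 37 can contain at most one of each pair {x, 37−x}, plus the 5 elements whose complement lies outside the range.
The integers 19, …, 28 (10 of them) are such a set: any two sum to at least 19+20 = 39 > 37.
Any 11th integer completes one of the 5 pairs, so 11 choices force a sum of 37.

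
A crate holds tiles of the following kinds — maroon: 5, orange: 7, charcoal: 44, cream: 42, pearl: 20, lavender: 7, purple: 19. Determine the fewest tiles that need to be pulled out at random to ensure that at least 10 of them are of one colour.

56

By the pigeonhole principle, the 7 colours are the holes; the tiles drawn are the pigeons.
To avoid 10 of any one colour, the worst case takes at most 9 of each colour, or every tile of a colour that has fewer than 9.
That gives 5 + 7 + 9 + 9 + 9 + 7 + 9 = 55 tiles with no colour reaching 10.
The next tile forces some colour to 10, so 55 + 1 = 56.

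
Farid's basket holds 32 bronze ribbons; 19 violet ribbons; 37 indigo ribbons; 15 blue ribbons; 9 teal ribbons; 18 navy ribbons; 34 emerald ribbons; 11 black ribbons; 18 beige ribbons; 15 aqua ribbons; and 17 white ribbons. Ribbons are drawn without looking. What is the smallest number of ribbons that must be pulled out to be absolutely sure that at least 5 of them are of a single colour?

45

An adversary could hand out at most 4 ribbons per colour: 4 + 4 + 4 + 4 + 4 + 4 + 4 + 4 + 4 + 4 + 4 = 44 ribbons and still no colour has 5.
One more ribbon lands in a colour already at 4, so 45 draws are enough and 44 are not.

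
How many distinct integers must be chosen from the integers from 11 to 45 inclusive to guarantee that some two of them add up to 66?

A set avoiding the sum 66 can contain at most one of each pair {x, 66−x}, plus the 11 elements whose complement lies outside the range or equal to its own complement.
The integers 11, …, 33 (23 of them) are such a set: any two sum to at least 11+12 = 23 and at most 32+33 = 65 < 66.
Pigeonhole: any 24th integer completes one of the 12 pairs, so 24 choices force a sum of 66.

24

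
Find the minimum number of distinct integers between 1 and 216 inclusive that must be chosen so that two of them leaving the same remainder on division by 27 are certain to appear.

Pigeonhole: the 27 residue classes mod 27 are the pigeonholes.
With 27 integers one could put 1 in each residue class and have no class reach 2.
The 28th integer pushes some class to 2, so 27·1 + 1 = 28.

28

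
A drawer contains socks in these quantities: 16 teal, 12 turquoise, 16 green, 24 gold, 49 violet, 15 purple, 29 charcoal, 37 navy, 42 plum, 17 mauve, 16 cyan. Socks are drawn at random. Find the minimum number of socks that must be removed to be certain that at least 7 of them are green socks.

264

In the worst case for collecting green socks, every non-green sock comes out first.
There are 16 + 12 + 24 + 49 + 15 + 29 + 37 + 42 + 17 + 16 = 257 non-green socks altogether.
After those, each further sock must be green, so 257 + 7 = 264 draws guarantee 7 green socks.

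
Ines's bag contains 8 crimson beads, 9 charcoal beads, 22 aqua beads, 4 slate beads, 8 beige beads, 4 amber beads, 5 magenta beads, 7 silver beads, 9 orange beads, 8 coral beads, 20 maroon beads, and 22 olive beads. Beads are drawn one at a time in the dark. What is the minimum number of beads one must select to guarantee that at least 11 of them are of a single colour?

93

An adversary could hand out at most 10 beads per colour (9 colours run out sooner): 8 + 9 + 10 + 4 + 8 + 4 + 5 + 7 + 9 + 8 + 10 + 10 = 92 beads and still no colour has 11.
By pigeonhole, one more bead lands in a colour already at 10, so 93 draws are enough and 92 are not.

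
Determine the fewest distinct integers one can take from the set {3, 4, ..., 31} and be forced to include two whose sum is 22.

22

Group the elements by complementary pair {x, 22−x}: {3,19}, {4,18}, {5,17}, …, giving 8 two-element pairs; the single value 11 (it cannot pair with itself since the integers are distinct); and 12 integers whose partner 22−x falls outside [3,31].
Pigeonhole: treating each of those 21 groups as a pigeonhole, one can pick one integer per group — 21 integers — with no two summing to 22.
The 22nd integer lands in an occupied pair, forcing a sum of 22.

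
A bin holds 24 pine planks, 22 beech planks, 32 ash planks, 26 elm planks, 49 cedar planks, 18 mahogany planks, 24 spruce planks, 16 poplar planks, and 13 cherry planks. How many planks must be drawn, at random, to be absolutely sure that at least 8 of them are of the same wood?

64

By pigeonhole, the 9 woods are the holes; the planks drawn are the pigeons.
To avoid 8 of any one wood, the worst case takes at most 7 of each wood.
That gives 7 + 7 + 7 + 7 + 7 + 7 + 7 + 7 + 7 = 63 planks with no wood reaching 8.
The next plank forces some wood to 8, so 63 + 1 = 64.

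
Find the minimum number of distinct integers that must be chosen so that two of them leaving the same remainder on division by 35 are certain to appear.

By pigeonhole, the 35 residue classes mod 35 are the pigeonholes.
With 35 integers one could put 1 in each residue class and have no class reach 2.
The 36th integer pushes some class to 2, so 35·1 + 1 = 36.

36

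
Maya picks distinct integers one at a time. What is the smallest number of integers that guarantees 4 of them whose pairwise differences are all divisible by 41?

Integers whose pairwise differences are multiples of 41 are exactly those sharing a remainder mod 41. By pigeonhole, the 41 residue classes mod 41 are the pigeonholes.
With 123 integers one could put 3 in each residue class and have no class reach 4.
The 124th integer pushes some class to 4, so 41·3 + 1 = 124.

124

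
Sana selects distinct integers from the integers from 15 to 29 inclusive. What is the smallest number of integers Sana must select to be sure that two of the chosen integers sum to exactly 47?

10

A set avoiding the sum 47 can contain at most one of each pair {x, 47−x}, plus the 3 elements whose complement lies outside the range.
The integers 15, …, 23 (9 of them) are such a set: any two sum to at least 15+16 = 31 and at most 22+23 = 45 < 47.
By the pigeonhole principle, any 10th integer completes one of the 6 pairs, so 10 choices force a sum of 47.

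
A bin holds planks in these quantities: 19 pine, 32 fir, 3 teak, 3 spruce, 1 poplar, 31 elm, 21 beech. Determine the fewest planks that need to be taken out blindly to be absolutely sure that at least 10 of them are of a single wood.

44

The 7 woods are the holes; the planks drawn are the pigeons.
To avoid 10 of any one wood, the worst case takes at most 9 of each wood, or every plank of a wood that has fewer than 9.
That gives 9 + 9 + 3 + 3 + 1 + 9 + 9 = 43 planks with no wood reaching 10.
The next plank forces some wood to 10, so 43 + 1 = 44.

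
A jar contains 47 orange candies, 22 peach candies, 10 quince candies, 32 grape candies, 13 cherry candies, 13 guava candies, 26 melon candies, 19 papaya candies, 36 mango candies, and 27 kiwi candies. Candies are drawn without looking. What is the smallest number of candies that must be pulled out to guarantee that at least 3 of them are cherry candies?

235

In the worst case for collecting cherry candies, every non-cherry candy comes out first.
There are 47 + 22 + 10 + 32 + 13 + 26 + 19 + 36 + 27 = 232 non-cherry candies altogether.
After those, each further candy must be cherry, so 232 + 3 = 235 draws guarantee 3 cherry candies.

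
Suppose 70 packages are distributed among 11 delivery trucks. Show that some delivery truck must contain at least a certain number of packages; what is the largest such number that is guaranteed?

By the pigeonhole principle, the 11 delivery trucks are the holes and the 70 packages are the pigeons.
If every delivery truck held at most 6 packages, the total would be at most 11 × 6 = 66, which is less than 70.
So some delivery truck holds at least ⌈70/11⌉ = 7 packages.

7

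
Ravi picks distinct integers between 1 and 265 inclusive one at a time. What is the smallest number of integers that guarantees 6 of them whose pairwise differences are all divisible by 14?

71

Integers whose pairwise differences are multiples of 14 are exactly those sharing a remainder mod 14. The 14 residue classes mod 14 are the pigeonholes.
With 70 integers one could put 5 in each residue class and have no class reach 6.
The 71st integer pushes some class to 6, so 14·5 + 1 = 71.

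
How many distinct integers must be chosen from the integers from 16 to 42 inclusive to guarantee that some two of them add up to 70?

Group the elements by complementary pair {x, 70−x}: {28,42}, {29,41}, {30,40}, …, giving 7 two-element pairs; the single value 35 (it cannot pair with itself since the integers are distinct); and 12 integers whose partner 70−x falls outside [16,42].
Treating each of those 20 groups as a pigeonhole, one can pick one integer per group — 20 integers — with no two summing to 70.
The 21st integer lands in an occupied pair, forcing a sum of 70.

21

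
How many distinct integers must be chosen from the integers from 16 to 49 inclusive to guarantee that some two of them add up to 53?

Group the elements by complementary pair {x, 53−x}: {16,37}, {17,36}, {18,35}, …, giving 11 two-element pairs and 12 integers whose partner 53−x falls outside [16,49].
Treating each of those 23 groups as a pigeonhole, one can pick one integer per group — 23 integers — with no two summing to 53.
The 24th integer lands in an occupied pair, forcing a sum of 53.

24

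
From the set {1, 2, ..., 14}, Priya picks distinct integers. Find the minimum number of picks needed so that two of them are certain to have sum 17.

9

Two chosen integers sum to 17 exactly when both halves of some pair {x, 17−x} with 3 ≤ x ≤ 17−x ≤ 14 are chosen — 6 such pairs.
The remaining 2 elements (those with no distinct partner in range) can never complete a 17-sum, so the worst case takes all of them and one from each pair: 2 + 6 = 8.
Pigeonhole: the 9th integer has to be the second member of some pair, so 8 + 1 = 9.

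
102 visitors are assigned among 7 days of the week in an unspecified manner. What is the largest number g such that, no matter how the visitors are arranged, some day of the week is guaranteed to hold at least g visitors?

15

By pigeonhole, the 7 days of the week are the holes and the 102 visitors are the pigeons.
If every day of the week held at most 14 visitors, the total would be at most 7 × 14 = 98, which is less than 102.
So some day of the week holds at least ⌈102/7⌉ = 15 visitors.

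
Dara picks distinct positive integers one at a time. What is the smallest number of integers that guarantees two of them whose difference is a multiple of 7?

8

Integers whose pairwise differences are multiples of 7 are exactly those sharing a remainder mod 7. By pigeonhole, the 7 residue classes mod 7 are the pigeonholes.
With 7 integers one could put 1 in each residue class and have no class reach 2.
The 8th integer pushes some class to 2, so 7·1 + 1 = 8.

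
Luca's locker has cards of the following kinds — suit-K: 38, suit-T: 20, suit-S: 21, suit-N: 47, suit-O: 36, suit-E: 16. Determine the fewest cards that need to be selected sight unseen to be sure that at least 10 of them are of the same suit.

By the pigeonhole principle, the 6 suits are the holes; the cards drawn are the pigeons.
To avoid 10 of any one suit, the worst case takes at most 9 of each suit.
That gives 9 + 9 + 9 + 9 + 9 + 9 = 54 cards with no suit reaching 10.
The next card forces some suit to 10, so 54 + 1 = 55.

55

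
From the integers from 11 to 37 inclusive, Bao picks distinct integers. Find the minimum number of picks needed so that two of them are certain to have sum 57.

A set avoiding the sum 57 can contain at most one of each pair {x, 57−x}, plus the 9 elements whose complement lies outside the range.
The integers 11, …, 28 (18 of them) are such a set: any two sum to at least 11+12 = 23 and at most 27+28 = 55 < 57.
By the pigeonhole principle, any 19th integer completes one of the 9 pairs, so 19 choices force a sum of 57.

19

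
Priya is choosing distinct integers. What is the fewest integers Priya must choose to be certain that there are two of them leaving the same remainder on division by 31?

By the pigeonhole principle, the 31 residue classes mod 31 are the pigeonholes.
With 31 integers one could put 1 in each residue class and have no class reach 2.
The 32nd integer pushes some class to 2, so 31·1 + 1 = 32.

32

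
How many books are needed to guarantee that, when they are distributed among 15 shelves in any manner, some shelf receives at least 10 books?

With 135 books one could put exactly 9 in each of the 15 shelves, and no shelf would reach 10.
By pigeonhole, one more book must land in a shelf that already has 9, giving it 10.
So 15 × 9 + 1 = 136 books are required.

136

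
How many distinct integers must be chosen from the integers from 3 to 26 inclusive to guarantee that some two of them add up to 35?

16

A set avoiding the sum 35 can contain at most one of each pair {x, 35−x}, plus the 6 elements whose complement lies outside the range.
The integers 3, …, 17 (15 of them) are such a set: any two sum to at least 3+4 = 7 and at most 16+17 = 33 < 35.
Any 16th integer completes one of the 9 pairs, so 16 choices force a sum of 35.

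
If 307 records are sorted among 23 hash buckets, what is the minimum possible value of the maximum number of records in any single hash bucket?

The 23 hash buckets are the holes and the 307 records are the pigeons.
If every hash bucket held at most 13 records, the total would be at most 23 × 13 = 299, which is less than 307.
So some hash bucket holds at least ⌈307/23⌉ = 14 records.

14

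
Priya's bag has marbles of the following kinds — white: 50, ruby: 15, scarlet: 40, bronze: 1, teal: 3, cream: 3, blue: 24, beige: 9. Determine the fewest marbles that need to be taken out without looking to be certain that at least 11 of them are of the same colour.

57

Put each drawn marble into a box by colour. The largest draw with every box below 11 takes min(count, 10) from each colour; colours with fewer than 10 contribute all they have.
Σ min(cᵢ, 10) = 10 + 10 + 10 + 1 + 3 + 3 + 10 + 9 = 56.
Draw number 56 + 1 = 57 must push one box to 11.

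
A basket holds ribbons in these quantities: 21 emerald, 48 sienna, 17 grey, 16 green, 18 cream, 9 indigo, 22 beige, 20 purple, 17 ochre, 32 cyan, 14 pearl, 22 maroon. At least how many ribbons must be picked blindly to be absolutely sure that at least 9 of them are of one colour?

An adversary could hand out at most 8 ribbons per colour: 8 + 8 + 8 + 8 + 8 + 8 + 8 + 8 + 8 + 8 + 8 + 8 = 96 ribbons and still no colour has 9.
Pigeonhole: one more ribbon lands in a colour already at 8, so 97 draws are enough and 96 are not.

97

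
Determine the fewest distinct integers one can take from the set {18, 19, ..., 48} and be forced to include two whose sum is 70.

Group the elements by complementary pair {x, 70−x}: {22,48}, {23,47}, {24,46}, …, giving 13 two-element pairs, the single value 35 (it cannot pair with itself since the integers are distinct), and 4 integers whose partner 70−x falls outside [18,48].
By pigeonhole, treating each of those 18 groups as a pigeonhole, one can pick one integer per group — 18 integers — with no two summing to 70.
The 19th integer lands in an occupied pair, forcing a sum of 70.

19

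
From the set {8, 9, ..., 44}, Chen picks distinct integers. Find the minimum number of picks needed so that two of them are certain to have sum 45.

Two chosen integers sum to 45 exactly when both halves of some pair {x, 45−x} with 8 ≤ x ≤ 45−x ≤ 37 are chosen — 15 such pairs.
The remaining 7 elements (those with no distinct partner in range) can never complete a 45-sum, so the worst case takes all of them and one from each pair: 7 + 15 = 22.
By the pigeonhole principle, the 23rd integer has to be the second member of some pair, so 22 + 1 = 23.

23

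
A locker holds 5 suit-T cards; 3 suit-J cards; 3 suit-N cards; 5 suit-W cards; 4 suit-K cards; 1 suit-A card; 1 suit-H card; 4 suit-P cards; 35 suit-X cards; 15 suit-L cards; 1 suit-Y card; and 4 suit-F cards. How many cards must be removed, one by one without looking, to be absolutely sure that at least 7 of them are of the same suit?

44

By pigeonhole, the 12 suits are the holes; the cards drawn are the pigeons.
To avoid 7 of any one suit, the worst case takes at most 6 of each suit, or every card of a suit that has fewer than 6.
That gives 5 + 3 + 3 + 5 + 4 + 1 + 1 + 4 + 6 + 6 + 1 + 4 = 43 cards with no suit reaching 7.
The next card forces some suit to 7, so 43 + 1 = 44.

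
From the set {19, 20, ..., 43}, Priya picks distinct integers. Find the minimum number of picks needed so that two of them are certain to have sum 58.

A set avoiding the sum 58 can contain at most one of each pair {x, 58−x}, plus the 5 elements whose complement lies outside the range or equal to its own complement.
The integers 29, …, 43 (15 of them) are such a set: any two sum to at least 29+30 = 59 > 58.
By the pigeonhole principle, any 16th integer completes one of the 10 pairs, so 16 choices force a sum of 58.

16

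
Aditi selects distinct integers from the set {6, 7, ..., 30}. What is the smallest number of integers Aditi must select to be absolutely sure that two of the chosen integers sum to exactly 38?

15

Two chosen integers sum to 38 exactly when both halves of some pair {x, 38−x} with 8 ≤ x ≤ 38−x ≤ 30 are chosen — 11 such pairs.
The remaining 3 elements (those with no distinct partner in range) can never complete a 38-sum, so the worst case takes all of them and one from each pair: 3 + 11 = 14.
The 15th integer has to be the second member of some pair, so 14 + 1 = 15.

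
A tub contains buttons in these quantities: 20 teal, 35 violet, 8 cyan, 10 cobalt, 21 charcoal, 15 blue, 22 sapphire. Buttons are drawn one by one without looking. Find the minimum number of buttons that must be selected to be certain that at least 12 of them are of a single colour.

74

By pigeonhole, put each drawn button into a box by colour. The largest draw with every box below 12 takes min(count, 11) from each colour; colours with fewer than 11 contribute all they have.
Σ min(cᵢ, 11) = 11 + 11 + 8 + 10 + 11 + 11 + 11 = 73.
Draw number 73 + 1 = 74 must push one box to 12.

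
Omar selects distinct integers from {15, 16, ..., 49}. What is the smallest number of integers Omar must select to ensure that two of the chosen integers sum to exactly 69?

21

Group the elements by complementary pair {x, 69−x}: {20,49}, {21,48}, {22,47}, …, giving 15 two-element pairs and 5 integers whose partner 69−x falls outside [15,49].
By the pigeonhole principle, treating each of those 20 groups as a pigeonhole, one can pick one integer per group — 20 integers — with no two summing to 69.
The 21st integer lands in an occupied pair, forcing a sum of 69.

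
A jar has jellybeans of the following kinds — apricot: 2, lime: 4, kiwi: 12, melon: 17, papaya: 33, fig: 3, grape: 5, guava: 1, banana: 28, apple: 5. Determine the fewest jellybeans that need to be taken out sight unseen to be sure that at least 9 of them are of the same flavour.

An adversary could hand out at most 8 jellybeans per flavour (6 flavours run out sooner): 2 + 4 + 8 + 8 + 8 + 3 + 5 + 1 + 8 + 5 = 52 jellybeans and still no flavour has 9.
Pigeonhole: one more jellybean lands in a flavour already at 8, so 53 draws are enough and 52 are not.

53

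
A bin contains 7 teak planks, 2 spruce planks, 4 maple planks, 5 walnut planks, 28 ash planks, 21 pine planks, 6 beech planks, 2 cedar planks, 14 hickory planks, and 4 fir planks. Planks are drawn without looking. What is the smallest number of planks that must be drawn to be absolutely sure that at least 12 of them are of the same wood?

By pigeonhole, put each drawn plank into a box by wood. The largest draw with every box below 12 takes min(count, 11) from each wood; woods with fewer than 11 contribute all they have.
Σ min(cᵢ, 11) = 7 + 2 + 4 + 5 + 11 + 11 + 6 + 2 + 11 + 4 = 63.
Draw number 63 + 1 = 64 must push one box to 12.

64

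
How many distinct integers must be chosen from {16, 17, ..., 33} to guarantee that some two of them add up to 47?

11

A set avoiding the sum 47 can contain at most one of each pair {x, 47−x}, plus the 2 elements whose complement lies outside the range.
The integers 24, …, 33 (10 of them) are such a set: any two sum to at least 24+25 = 49 > 47.
By pigeonhole, any 11th integer completes one of the 8 pairs, so 11 choices force a sum of 47.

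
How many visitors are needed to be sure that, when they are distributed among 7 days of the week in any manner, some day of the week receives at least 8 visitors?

50

With 49 visitors one could put exactly 7 in each of the 7 days of the week, and no day of the week would reach 8.
One more visitor must land in a day of the week that already has 7, giving it 8.
So 7 × 7 + 1 = 50 visitors are required.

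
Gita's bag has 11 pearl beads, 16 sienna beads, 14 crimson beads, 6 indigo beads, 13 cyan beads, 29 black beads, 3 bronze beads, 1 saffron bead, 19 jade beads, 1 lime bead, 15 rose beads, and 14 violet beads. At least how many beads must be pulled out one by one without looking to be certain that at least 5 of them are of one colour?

Pigeonhole: the 12 colours are the holes; the beads drawn are the pigeons.
To avoid 5 of any one colour, the worst case takes at most 4 of each colour, or every bead of a colour that has fewer than 4.
That gives 4 + 4 + 4 + 4 + 4 + 4 + 3 + 1 + 4 + 1 + 4 + 4 = 41 beads with no colour reaching 5.
The next bead forces some colour to 5, so 41 + 1 = 42.

42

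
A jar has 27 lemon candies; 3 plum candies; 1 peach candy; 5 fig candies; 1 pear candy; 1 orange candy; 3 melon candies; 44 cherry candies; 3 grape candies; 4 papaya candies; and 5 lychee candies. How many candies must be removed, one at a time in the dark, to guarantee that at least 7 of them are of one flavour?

39

Put each drawn candy into a box by flavour. The largest draw with every box below 7 takes min(count, 6) from each flavour; flavours with fewer than 6 contribute all they have.
Σ min(cᵢ, 6) = 6 + 3 + 1 + 5 + 1 + 1 + 3 + 6 + 3 + 4 + 5 = 38.
Draw number 38 + 1 = 39 must push one box to 7.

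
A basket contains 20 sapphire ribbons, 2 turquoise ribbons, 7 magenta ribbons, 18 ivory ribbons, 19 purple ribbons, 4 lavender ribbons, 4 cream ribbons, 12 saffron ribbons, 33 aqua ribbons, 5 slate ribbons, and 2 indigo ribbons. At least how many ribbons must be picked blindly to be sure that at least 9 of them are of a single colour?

65

An adversary could hand out at most 8 ribbons per colour (6 colours run out sooner): 8 + 2 + 7 + 8 + 8 + 4 + 4 + 8 + 8 + 5 + 2 = 64 ribbons and still no colour has 9.
One more ribbon lands in a colour already at 8, so 65 draws are enough and 64 are not.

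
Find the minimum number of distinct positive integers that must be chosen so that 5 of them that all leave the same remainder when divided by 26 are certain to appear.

105

By pigeonhole, the 26 residue classes mod 26 are the pigeonholes.
With 104 integers one could put 4 in each residue class and have no class reach 5.
The 105th integer pushes some class to 5, so 26·4 + 1 = 105.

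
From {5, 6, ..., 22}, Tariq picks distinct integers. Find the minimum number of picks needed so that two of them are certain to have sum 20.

A set avoiding the sum 20 can contain at most one of each pair {x, 20−x}, plus the 8 elements whose complement lies outside the range or equal to its own complement.
The integers 10, …, 22 (13 of them) are such a set: any two sum to at least 10+11 = 21 > 20.
By pigeonhole, any 14th integer completes one of the 5 pairs, so 14 choices force a sum of 20.

14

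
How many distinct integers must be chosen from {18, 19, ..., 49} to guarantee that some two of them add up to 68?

Group the elements by complementary pair {x, 68−x}: {19,49}, {20,48}, {21,47}, …, giving 15 two-element pairs; the single value 34 (it cannot pair with itself since the integers are distinct); and 1 integer whose partner 68−x falls outside [18,49].
Pigeonhole: treating each of those 17 groups as a pigeonhole, one can pick one integer per group — 17 integers — with no two summing to 68.
The 18th integer lands in an occupied pair, forcing a sum of 68.

18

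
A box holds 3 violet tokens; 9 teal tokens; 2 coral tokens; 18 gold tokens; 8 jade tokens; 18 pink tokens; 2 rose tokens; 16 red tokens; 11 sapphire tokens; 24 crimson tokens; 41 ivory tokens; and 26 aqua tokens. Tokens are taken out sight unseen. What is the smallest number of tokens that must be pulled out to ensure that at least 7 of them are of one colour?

An adversary could hand out at most 6 tokens per colour (violet, coral, rose run out sooner): 3 + 6 + 2 + 6 + 6 + 6 + 2 + 6 + 6 + 6 + 6 + 6 = 61 tokens and still no colour has 7.
One more token lands in a colour already at 6, so 62 draws are enough and 61 are not.

62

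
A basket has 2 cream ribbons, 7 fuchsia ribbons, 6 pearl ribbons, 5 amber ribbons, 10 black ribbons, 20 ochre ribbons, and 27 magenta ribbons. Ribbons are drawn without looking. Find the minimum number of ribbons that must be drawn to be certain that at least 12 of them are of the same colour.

53

An adversary could hand out at most 11 ribbons per colour (5 colours run out sooner): 2 + 7 + 6 + 5 + 10 + 11 + 11 = 52 ribbons and still no colour has 12.
One more ribbon lands in a colour already at 11, so 53 draws are enough and 52 are not.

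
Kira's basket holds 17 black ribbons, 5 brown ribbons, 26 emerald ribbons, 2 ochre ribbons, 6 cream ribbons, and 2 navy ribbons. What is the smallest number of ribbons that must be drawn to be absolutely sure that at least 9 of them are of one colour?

By the pigeonhole principle, put each drawn ribbon into a box by colour. The largest draw with every box below 9 takes min(count, 8) from each colour; colours with fewer than 8 contribute all they have.
Σ min(cᵢ, 8) = 8 + 5 + 8 + 2 + 6 + 2 = 31.
Draw number 31 + 1 = 32 must push one box to 9.

32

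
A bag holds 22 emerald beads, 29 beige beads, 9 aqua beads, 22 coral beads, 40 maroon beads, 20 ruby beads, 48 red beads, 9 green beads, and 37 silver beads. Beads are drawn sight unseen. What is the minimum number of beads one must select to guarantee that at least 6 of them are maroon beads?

In the worst case for collecting maroon beads, every non-maroon bead comes out first.
There are 22 + 29 + 9 + 22 + 20 + 48 + 9 + 37 = 196 non-maroon beads altogether.
After those, each further bead must be maroon, so 196 + 6 = 202 draws guarantee 6 maroon beads.

202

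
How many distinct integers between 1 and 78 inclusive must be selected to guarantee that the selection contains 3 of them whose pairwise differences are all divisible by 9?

19

Integers whose pairwise differences are multiples of 9 are exactly those sharing a remainder mod 9. The 9 residue classes mod 9 are the pigeonholes.
With 18 integers one could put 2 in each residue class and have no class reach 3.
The 19th integer pushes some class to 3, so 9·2 + 1 = 19.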